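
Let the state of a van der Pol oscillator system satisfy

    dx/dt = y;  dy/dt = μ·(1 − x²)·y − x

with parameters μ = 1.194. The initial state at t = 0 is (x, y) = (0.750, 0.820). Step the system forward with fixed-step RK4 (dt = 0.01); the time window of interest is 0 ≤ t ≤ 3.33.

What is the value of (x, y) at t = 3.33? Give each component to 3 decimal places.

(x, y) = (-1.891, -0.271)

t=0.000: state=(0.750, 0.820)
step 1 (dt=0.01): k1=(0.820, -0.322), k2=(0.818, -0.333), k3=(0.818, -0.333), k4=(0.817, -0.344); state += dt/6·(k1+2k2+2k3+k4)
t=0.010: state=(0.758, 0.817)
t=0.020: state=(0.766, 0.813)
t=0.030: state=(0.774, 0.809)
continuing one RK4 step at a time; state shown every 20 steps (Δt=0.2):
t=0.200: state=(0.905, 0.712)
t=0.400: state=(1.030, 0.527)
t=0.600: state=(1.113, 0.298)
t=0.800: state=(1.148, 0.059)
t=1.000: state=(1.137, -0.166)
t=1.200: state=(1.083, -0.374)
t=1.400: state=(0.988, -0.573)
t=1.600: state=(0.853, -0.782)
t=1.800: state=(0.673, -1.025)
t=2.000: state=(0.439, -1.329)
t=2.200: state=(0.136, -1.717)
t=2.400: state=(-0.252, -2.163)
t=2.600: state=(-0.722, -2.484)
t=2.800: state=(-1.213, -2.316)
t=3.000: state=(-1.607, -1.560)
t=3.200: state=(-1.830, -0.693)
t=3.330: state=(-1.891, -0.271)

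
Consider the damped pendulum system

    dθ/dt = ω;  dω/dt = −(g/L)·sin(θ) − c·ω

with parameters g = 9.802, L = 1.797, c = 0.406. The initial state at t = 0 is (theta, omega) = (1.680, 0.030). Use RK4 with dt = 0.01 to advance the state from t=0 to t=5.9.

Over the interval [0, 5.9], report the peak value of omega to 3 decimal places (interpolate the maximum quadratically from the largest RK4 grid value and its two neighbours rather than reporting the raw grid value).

t=0.000: state=(1.680, 0.030)
step 1 (dt=0.01): k1=(0.030, -5.434), k2=(0.003, -5.423), k3=(0.003, -5.423), k4=(-0.024, -5.412); state += dt/6·(k1+2k2+2k3+k4)
t=0.010: state=(1.680, -0.024)
t=0.020: state=(1.680, -0.078)
t=0.030: state=(1.678, -0.132)
continuing one RK4 step at a time; state shown every 20 steps (Δt=0.2):
t=0.200: state=(1.580, -1.017)
t=0.400: state=(1.279, -1.973)
t=0.600: state=(0.805, -2.720)
t=0.800: state=(0.221, -3.016)
t=1.000: state=(-0.360, -2.699)
t=1.200: state=(-0.825, -1.894)
t=1.400: state=(-1.104, -0.877)
t=1.600: state=(-1.176, 0.151)
t=1.800: state=(-1.050, 1.085)
t=2.000: state=(-0.755, 1.826)
t=2.200: state=(-0.342, 2.229)
t=2.400: state=(0.106, 2.174)
t=2.600: state=(0.498, 1.683)
t=2.800: state=(0.762, 0.925)
t=3.000: state=(0.862, 0.082)
t=3.200: state=(0.798, -0.707)
t=3.400: state=(0.591, -1.328)
t=3.600: state=(0.285, -1.671)
t=3.800: state=(-0.054, -1.659)
t=4.000: state=(-0.355, -1.309)
t=4.200: state=(-0.562, -0.734)
t=4.400: state=(-0.643, -0.073)
t=4.600: state=(-0.594, 0.549)
t=4.800: state=(-0.433, 1.027)
t=5.000: state=(-0.199, 1.274)
t=5.200: state=(0.058, 1.246)
t=5.400: state=(0.283, 0.965)
t=5.600: state=(0.433, 0.515)
t=5.800: state=(0.484, 0.003)
t=5.900: state=(0.472, -0.244)
largest grid value and its neighbours: omega(2.270)=2.26476, omega(2.280)=2.26496, omega(2.290)=2.26394
parabola through these three points peaks at t≈2.277 with omega≈2.26503

max omega = 2.265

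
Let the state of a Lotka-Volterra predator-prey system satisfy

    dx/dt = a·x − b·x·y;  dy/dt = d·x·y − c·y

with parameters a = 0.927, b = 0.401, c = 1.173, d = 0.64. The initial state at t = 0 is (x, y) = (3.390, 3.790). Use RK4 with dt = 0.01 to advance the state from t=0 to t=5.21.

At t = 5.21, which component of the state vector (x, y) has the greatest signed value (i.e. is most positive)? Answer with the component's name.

t=0.000: state=(3.390, 3.790)
step 1 (dt=0.01): k1=(-2.010, 3.777), k2=(-2.029, 3.771), k3=(-2.029, 3.771), k4=(-2.048, 3.765); state += dt/6·(k1+2k2+2k3+k4)
t=0.010: state=(3.370, 3.828)
t=0.020: state=(3.349, 3.865)
t=0.030: state=(3.328, 3.903)
continuing one RK4 step at a time; state shown every 20 steps (Δt=0.2):
t=0.200: state=(2.925, 4.496)
t=0.400: state=(2.401, 5.000)
t=0.600: state=(1.915, 5.208)
t=0.800: state=(1.521, 5.127)
t=1.000: state=(1.227, 4.829)
t=1.200: state=(1.019, 4.406)
t=1.400: state=(0.878, 3.932)
t=1.600: state=(0.786, 3.458)
t=1.800: state=(0.730, 3.012)
t=2.000: state=(0.701, 2.610)
t=2.200: state=(0.695, 2.257)
t=2.400: state=(0.707, 1.952)
t=2.600: state=(0.735, 1.693)
t=2.800: state=(0.780, 1.475)
t=3.000: state=(0.840, 1.294)
t=3.200: state=(0.917, 1.145)
t=3.400: state=(1.012, 1.024)
t=3.600: state=(1.127, 0.928)
t=3.800: state=(1.263, 0.855)
t=4.000: state=(1.422, 0.803)
t=4.200: state=(1.608, 0.771)
t=4.400: state=(1.820, 0.759)
t=4.600: state=(2.061, 0.769)
t=4.800: state=(2.329, 0.806)
t=5.000: state=(2.622, 0.875)
t=5.200: state=(2.930, 0.987)
t=5.210: state=(2.946, 0.994)
compare at T: x=2.946, y=0.994

largest component: x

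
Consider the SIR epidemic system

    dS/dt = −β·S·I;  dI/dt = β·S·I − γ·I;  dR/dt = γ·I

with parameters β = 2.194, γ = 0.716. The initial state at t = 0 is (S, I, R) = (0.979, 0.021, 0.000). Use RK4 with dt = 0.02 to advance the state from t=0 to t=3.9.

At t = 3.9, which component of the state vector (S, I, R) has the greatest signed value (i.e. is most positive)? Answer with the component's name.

t=0.000: state=(0.979, 0.021, 0.000)
step 1 (dt=0.02): k1=(-0.045, 0.030, 0.015), k2=(-0.046, 0.030, 0.015), k3=(-0.046, 0.030, 0.015), k4=(-0.046, 0.031, 0.015); state += dt/6·(k1+2k2+2k3+k4)
t=0.020: state=(0.978, 0.022, 0.000)
t=0.040: state=(0.977, 0.022, 0.001)
t=0.060: state=(0.976, 0.023, 0.001)
continuing one RK4 step at a time; state shown every 10 steps (Δt=0.2):
t=0.200: state=(0.969, 0.028, 0.003)
t=0.400: state=(0.955, 0.037, 0.008)
t=0.600: state=(0.937, 0.048, 0.014)
t=0.800: state=(0.915, 0.063, 0.022)
t=1.000: state=(0.887, 0.081, 0.032)
t=1.200: state=(0.852, 0.103, 0.046)
t=1.400: state=(0.810, 0.128, 0.062)
t=1.600: state=(0.760, 0.157, 0.082)
t=1.800: state=(0.705, 0.188, 0.107)
t=2.000: state=(0.645, 0.219, 0.136)
t=2.200: state=(0.582, 0.248, 0.170)
t=2.400: state=(0.519, 0.274, 0.207)
t=2.600: state=(0.458, 0.294, 0.248)
t=2.800: state=(0.401, 0.308, 0.291)
t=3.000: state=(0.350, 0.314, 0.336)
t=3.200: state=(0.305, 0.314, 0.381)
t=3.400: state=(0.266, 0.309, 0.425)
t=3.600: state=(0.233, 0.298, 0.469)
t=3.800: state=(0.205, 0.285, 0.511)
t=3.900: state=(0.192, 0.277, 0.531)
compare at T: S=0.192, I=0.277, R=0.531

largest component: R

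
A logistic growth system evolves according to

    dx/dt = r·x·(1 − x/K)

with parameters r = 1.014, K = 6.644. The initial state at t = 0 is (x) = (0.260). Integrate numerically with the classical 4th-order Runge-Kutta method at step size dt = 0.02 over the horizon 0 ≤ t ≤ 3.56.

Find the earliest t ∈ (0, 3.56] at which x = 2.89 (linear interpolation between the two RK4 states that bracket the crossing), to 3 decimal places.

t = 2.899

t=0.000: state=(0.260)
step 1 (dt=0.02): k1=(0.253), k2=(0.256), k3=(0.256), k4=(0.258); state += dt/6·(k1+2k2+2k3+k4)
t=0.020: state=(0.265)
t=0.040: state=(0.270)
t=0.060: state=(0.276)
continuing one RK4 step at a time; state shown every 10 steps (Δt=0.2):
t=0.200: state=(0.316)
t=0.400: state=(0.383)
t=0.600: state=(0.463)
t=0.800: state=(0.558)
t=1.000: state=(0.671)
t=1.200: state=(0.803)
t=1.400: state=(0.958)
t=1.600: state=(1.136)
t=1.800: state=(1.340)
t=2.000: state=(1.570)
t=2.200: state=(1.826)
t=2.400: state=(2.107)
t=2.600: state=(2.409)
t=2.800: state=(2.728)
t=2.880: state=(2.859)
next step: t=2.900: state=(2.892) — x has crossed 2.89
linear interpolation between t=2.880 (2.85904) and t=2.900 (2.89212) → t≈2.899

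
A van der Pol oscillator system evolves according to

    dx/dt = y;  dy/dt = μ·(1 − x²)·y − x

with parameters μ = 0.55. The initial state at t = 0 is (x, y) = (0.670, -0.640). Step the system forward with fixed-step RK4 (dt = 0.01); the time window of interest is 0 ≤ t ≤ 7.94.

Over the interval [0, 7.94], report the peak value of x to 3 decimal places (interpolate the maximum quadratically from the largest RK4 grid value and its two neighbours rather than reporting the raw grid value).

t=0.000: state=(0.670, -0.640)
step 1 (dt=0.01): k1=(-0.640, -0.864), k2=(-0.644, -0.864), k3=(-0.644, -0.864), k4=(-0.649, -0.863); state += dt/6·(k1+2k2+2k3+k4)
t=0.010: state=(0.664, -0.649)
t=0.020: state=(0.657, -0.657)
t=0.030: state=(0.650, -0.666)
continuing one RK4 step at a time; state shown every 50 steps (Δt=0.5):
t=0.500: state=(0.244, -1.059)
t=1.000: state=(-0.371, -1.360)
t=1.500: state=(-1.034, -1.176)
t=2.000: state=(-1.445, -0.415)
t=2.500: state=(-1.456, 0.332)
t=3.000: state=(-1.149, 0.876)
t=3.500: state=(-0.585, 1.389)
t=4.000: state=(0.244, 1.901)
t=4.500: state=(1.207, 1.746)
t=5.000: state=(1.798, 0.550)
t=5.500: state=(1.813, -0.391)
t=6.000: state=(1.479, -0.909)
t=6.500: state=(0.912, -1.374)
t=7.000: state=(0.084, -1.951)
t=7.500: state=(-0.984, -2.144)
t=7.940: state=(-1.743, -1.148)
largest grid value and its neighbours: x(5.240)=1.86403, x(5.250)=1.86417, x(5.260)=1.86412
parabola through these three points peaks at t≈5.252 with x≈1.86417

max x = 1.864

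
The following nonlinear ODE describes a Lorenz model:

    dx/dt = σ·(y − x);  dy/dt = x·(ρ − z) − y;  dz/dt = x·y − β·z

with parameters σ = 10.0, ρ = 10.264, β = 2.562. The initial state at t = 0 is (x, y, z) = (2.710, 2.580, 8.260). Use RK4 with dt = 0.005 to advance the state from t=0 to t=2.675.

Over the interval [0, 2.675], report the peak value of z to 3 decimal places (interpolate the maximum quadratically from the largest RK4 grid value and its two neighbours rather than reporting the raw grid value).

t=0.000: state=(2.710, 2.580, 8.260)
step 1 (dt=0.005): k1=(-1.300, 2.851, -14.170), k2=(-1.196, 2.933, -14.069), k3=(-1.197, 2.933, -14.068), k4=(-1.094, 3.014, -13.966); state += dt/6·(k1+2k2+2k3+k4)
t=0.005: state=(2.704, 2.595, 8.190)
t=0.010: state=(2.699, 2.610, 8.120)
t=0.015: state=(2.695, 2.626, 8.052)
continuing one RK4 step at a time; state shown every 20 steps (Δt=0.1):
t=0.100: state=(2.774, 3.019, 7.059)
t=0.200: state=(3.183, 3.750, 6.348)
t=0.300: state=(3.895, 4.743, 6.242)
t=0.400: state=(4.840, 5.847, 6.892)
t=0.500: state=(5.804, 6.652, 8.324)
t=0.600: state=(6.380, 6.616, 10.091)
t=0.700: state=(6.217, 5.676, 11.280)
t=0.800: state=(5.433, 4.502, 11.339)
t=0.900: state=(4.532, 3.727, 10.552)
t=1.000: state=(3.904, 3.469, 9.477)
t=1.100: state=(3.661, 3.602, 8.495)
t=1.200: state=(3.763, 4.013, 7.811)
t=1.300: state=(4.135, 4.615, 7.546)
t=1.400: state=(4.686, 5.283, 7.776)
t=1.500: state=(5.270, 5.804, 8.479)
t=1.600: state=(5.680, 5.932, 9.435)
t=1.700: state=(5.732, 5.581, 10.232)
t=1.800: state=(5.414, 4.964, 10.519)
t=1.900: state=(4.915, 4.410, 10.264)
t=2.000: state=(4.471, 4.112, 9.688)
t=2.100: state=(4.223, 4.091, 9.055)
t=2.200: state=(4.204, 4.293, 8.555)
t=2.300: state=(4.383, 4.641, 8.310)
t=2.400: state=(4.694, 5.040, 8.374)
t=2.500: state=(5.039, 5.362, 8.727)
t=2.600: state=(5.300, 5.481, 9.246)
t=2.675: state=(5.378, 5.403, 9.620)
largest grid value and its neighbours: z(0.750)=11.44808, z(0.755)=11.44884, z(0.760)=11.44683
parabola through these three points peaks at t≈0.754 with z≈11.44891

max z = 11.449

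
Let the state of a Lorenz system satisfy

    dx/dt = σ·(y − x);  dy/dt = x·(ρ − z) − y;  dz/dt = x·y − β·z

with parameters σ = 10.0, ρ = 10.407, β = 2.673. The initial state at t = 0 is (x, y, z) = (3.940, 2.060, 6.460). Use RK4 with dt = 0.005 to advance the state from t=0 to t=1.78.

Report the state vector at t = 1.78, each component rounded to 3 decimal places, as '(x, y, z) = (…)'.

t=0.000: state=(3.940, 2.060, 6.460)
step 1 (dt=0.005): k1=(-18.800, 13.491, -9.151), k2=(-17.993, 13.361, -9.056), k3=(-18.016, 13.368, -9.053), k4=(-17.231, 13.243, -8.958); state += dt/6·(k1+2k2+2k3+k4)
t=0.005: state=(3.850, 2.127, 6.415)
t=0.010: state=(3.768, 2.192, 6.370)
t=0.015: state=(3.692, 2.257, 6.327)
continuing one RK4 step at a time; state shown every 20 steps (Δt=0.1):
t=0.100: state=(3.205, 3.269, 5.746)
t=0.200: state=(3.693, 4.510, 5.566)
t=0.300: state=(4.720, 5.907, 6.200)
t=0.400: state=(5.934, 7.084, 7.845)
t=0.500: state=(6.796, 7.259, 10.127)
t=0.600: state=(6.724, 6.124, 11.810)
t=0.700: state=(5.764, 4.578, 11.967)
t=0.800: state=(4.611, 3.586, 10.974)
t=0.900: state=(3.820, 3.280, 9.634)
t=1.000: state=(3.522, 3.451, 8.436)
t=1.100: state=(3.645, 3.945, 7.607)
t=1.200: state=(4.093, 4.674, 7.284)
t=1.300: state=(4.766, 5.504, 7.565)
t=1.400: state=(5.494, 6.166, 8.452)
t=1.500: state=(6.007, 6.313, 9.671)
t=1.600: state=(6.048, 5.822, 10.655)
t=1.700: state=(5.611, 5.015, 10.934)
t=1.780: state=(5.101, 4.459, 10.646)

(x, y, z) = (5.101, 4.459, 10.646)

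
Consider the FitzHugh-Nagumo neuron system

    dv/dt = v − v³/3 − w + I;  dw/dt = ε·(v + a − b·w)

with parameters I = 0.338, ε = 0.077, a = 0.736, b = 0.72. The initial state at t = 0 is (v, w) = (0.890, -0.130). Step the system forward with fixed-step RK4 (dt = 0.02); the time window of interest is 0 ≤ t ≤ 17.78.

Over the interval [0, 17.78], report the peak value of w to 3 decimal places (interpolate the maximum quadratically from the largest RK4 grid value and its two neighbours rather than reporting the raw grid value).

t=0.000: state=(0.890, -0.130)
step 1 (dt=0.02): k1=(1.123, 0.132), k2=(1.124, 0.133), k3=(1.124, 0.133), k4=(1.125, 0.134); state += dt/6·(k1+2k2+2k3+k4)
t=0.020: state=(0.912, -0.127)
t=0.040: state=(0.935, -0.125)
t=0.060: state=(0.957, -0.122)
continuing one RK4 step at a time; state shown every 50 steps (Δt=1):
t=1.000: state=(1.710, 0.035)
t=2.000: state=(1.803, 0.222)
t=3.000: state=(1.740, 0.398)
t=4.000: state=(1.659, 0.559)
t=5.000: state=(1.572, 0.705)
t=6.000: state=(1.478, 0.837)
t=7.000: state=(1.376, 0.954)
t=8.000: state=(1.260, 1.056)
t=9.000: state=(1.122, 1.144)
t=10.000: state=(0.942, 1.215)
t=11.000: state=(0.668, 1.265)
t=12.000: state=(0.124, 1.285)
t=13.000: state=(-1.156, 1.237)
t=14.000: state=(-1.973, 1.098)
t=15.000: state=(-1.993, 0.944)
t=16.000: state=(-1.947, 0.801)
t=17.000: state=(-1.897, 0.669)
t=17.780: state=(-1.860, 0.573)
largest grid value and its neighbours: w(11.900)=1.28476, w(11.920)=1.28477, w(11.940)=1.28475
parabola through these three points peaks at t≈11.917 with w≈1.28477

max w = 1.285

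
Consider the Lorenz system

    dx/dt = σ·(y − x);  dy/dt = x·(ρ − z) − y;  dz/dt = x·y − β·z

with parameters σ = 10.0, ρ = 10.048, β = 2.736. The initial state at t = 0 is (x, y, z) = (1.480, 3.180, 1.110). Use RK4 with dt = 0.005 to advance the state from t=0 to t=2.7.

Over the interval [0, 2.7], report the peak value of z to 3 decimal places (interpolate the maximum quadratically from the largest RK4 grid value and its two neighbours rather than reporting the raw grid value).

t=0.000: state=(1.480, 3.180, 1.110)
step 1 (dt=0.005): k1=(17.000, 10.048, 1.669), k2=(16.826, 10.397, 1.831), k3=(16.839, 10.391, 1.830), k4=(16.678, 10.735, 1.993); state += dt/6·(k1+2k2+2k3+k4)
t=0.005: state=(1.564, 3.232, 1.119)
t=0.010: state=(1.647, 3.287, 1.130)
t=0.015: state=(1.728, 3.346, 1.142)
continuing one RK4 step at a time; state shown every 20 steps (Δt=0.1):
t=0.100: state=(3.085, 4.777, 1.658)
t=0.200: state=(5.027, 7.220, 3.430)
t=0.300: state=(7.266, 9.324, 7.229)
t=0.400: state=(8.506, 8.624, 12.048)
t=0.500: state=(7.365, 5.201, 14.094)
t=0.600: state=(4.942, 2.612, 12.735)
t=0.700: state=(3.092, 1.768, 10.400)
t=0.800: state=(2.231, 1.770, 8.299)
t=0.900: state=(2.056, 2.123, 6.667)
t=1.000: state=(2.312, 2.744, 5.530)
t=1.100: state=(2.913, 3.685, 4.939)
t=1.200: state=(3.859, 4.974, 5.047)
t=1.300: state=(5.102, 6.428, 6.106)
t=1.400: state=(6.351, 7.411, 8.202)
t=1.500: state=(6.978, 7.076, 10.593)
t=1.600: state=(6.510, 5.548, 11.842)
t=1.700: state=(5.320, 4.050, 11.460)
t=1.800: state=(4.198, 3.291, 10.199)
t=1.900: state=(3.556, 3.175, 8.823)
t=2.000: state=(3.406, 3.468, 7.705)
t=2.100: state=(3.647, 4.051, 7.011)
t=2.200: state=(4.185, 4.840, 6.858)
t=2.300: state=(4.911, 5.677, 7.327)
t=2.400: state=(5.631, 6.253, 8.365)
t=2.500: state=(6.055, 6.238, 9.610)
t=2.600: state=(5.965, 5.616, 10.461)
t=2.700: state=(5.440, 4.797, 10.551)
largest grid value and its neighbours: z(0.495)=14.09035, z(0.500)=14.09377, z(0.505)=14.08795
parabola through these three points peaks at t≈0.499 with z≈14.09385

max z = 14.094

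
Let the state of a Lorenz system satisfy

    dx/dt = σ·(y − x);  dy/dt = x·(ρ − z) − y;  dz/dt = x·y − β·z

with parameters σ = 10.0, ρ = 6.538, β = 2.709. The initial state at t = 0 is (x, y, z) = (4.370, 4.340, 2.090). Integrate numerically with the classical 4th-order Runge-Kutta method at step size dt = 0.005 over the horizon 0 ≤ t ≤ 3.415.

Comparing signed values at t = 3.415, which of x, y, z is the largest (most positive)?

largest component: z

t=0.000: state=(4.370, 4.340, 2.090)
step 1 (dt=0.005): k1=(-0.300, 15.098, 13.304), k2=(0.085, 14.911, 13.376), k3=(0.071, 14.915, 13.377), k4=(0.442, 14.732, 13.450); state += dt/6·(k1+2k2+2k3+k4)
t=0.005: state=(4.370, 4.415, 2.157)
t=0.010: state=(4.374, 4.487, 2.225)
t=0.015: state=(4.382, 4.558, 2.293)
continuing one RK4 step at a time; state shown every 40 steps (Δt=0.2):
t=0.200: state=(5.482, 5.995, 5.395)
t=0.400: state=(5.253, 4.544, 7.789)
t=0.600: state=(3.609, 2.905, 6.936)
t=0.800: state=(2.772, 2.622, 5.297)
t=1.000: state=(2.860, 3.065, 4.285)
t=1.200: state=(3.481, 3.867, 4.206)
t=1.400: state=(4.232, 4.540, 5.030)
t=1.600: state=(4.517, 4.470, 6.066)
t=1.800: state=(4.139, 3.865, 6.318)
t=2.000: state=(3.648, 3.469, 5.829)
t=2.200: state=(3.480, 3.489, 5.269)
t=2.400: state=(3.636, 3.767, 5.052)
t=2.600: state=(3.921, 4.054, 5.243)
t=2.800: state=(4.095, 4.124, 5.613)
t=3.000: state=(4.039, 3.965, 5.818)
t=3.200: state=(3.864, 3.779, 5.734)
t=3.400: state=(3.747, 3.721, 5.521)
t=3.415: state=(3.744, 3.723, 5.506)
compare at T: x=3.744, y=3.723, z=5.506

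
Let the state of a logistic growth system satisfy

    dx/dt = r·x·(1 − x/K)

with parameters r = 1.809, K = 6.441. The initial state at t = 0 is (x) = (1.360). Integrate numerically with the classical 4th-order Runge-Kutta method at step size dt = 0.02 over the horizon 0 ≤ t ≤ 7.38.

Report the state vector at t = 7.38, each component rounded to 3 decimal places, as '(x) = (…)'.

(x) = (6.441)

t=0.000: state=(1.360)
step 1 (dt=0.02): k1=(1.941), k2=(1.961), k3=(1.961), k4=(1.981); state += dt/6·(k1+2k2+2k3+k4)
t=0.020: state=(1.399)
t=0.040: state=(1.439)
t=0.060: state=(1.480)
continuing one RK4 step at a time; state shown every 25 steps (Δt=0.5):
t=0.500: state=(2.564)
t=1.000: state=(3.996)
t=1.500: state=(5.162)
t=2.000: state=(5.854)
t=2.500: state=(6.190)
t=3.000: state=(6.337)
t=3.500: state=(6.398)
t=4.000: state=(6.424)
t=4.500: state=(6.434)
t=5.000: state=(6.438)
t=5.500: state=(6.440)
t=6.000: state=(6.441)
t=6.500: state=(6.441)
t=7.000: state=(6.441)
t=7.380: state=(6.441)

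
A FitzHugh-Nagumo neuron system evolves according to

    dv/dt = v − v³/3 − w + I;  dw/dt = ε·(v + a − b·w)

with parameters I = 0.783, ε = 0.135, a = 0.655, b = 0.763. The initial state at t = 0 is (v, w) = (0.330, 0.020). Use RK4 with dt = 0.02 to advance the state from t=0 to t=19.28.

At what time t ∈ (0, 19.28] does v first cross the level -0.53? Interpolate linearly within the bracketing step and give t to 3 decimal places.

t=0.000: state=(0.330, 0.020)
step 1 (dt=0.02): k1=(1.081, 0.131), k2=(1.089, 0.132), k3=(1.089, 0.132), k4=(1.098, 0.134); state += dt/6·(k1+2k2+2k3+k4)
t=0.020: state=(0.352, 0.023)
t=0.040: state=(0.374, 0.025)
t=0.060: state=(0.396, 0.028)
continuing one RK4 step at a time; state shown every 50 steps (Δt=1):
t=1.000: state=(1.542, 0.225)
t=2.000: state=(1.857, 0.515)
t=3.000: state=(1.782, 0.783)
t=4.000: state=(1.672, 1.012)
t=5.000: state=(1.555, 1.204)
t=6.000: state=(1.433, 1.361)
t=7.000: state=(1.301, 1.488)
t=8.000: state=(1.154, 1.584)
t=9.000: state=(0.977, 1.649)
t=10.000: state=(0.736, 1.683)
t=11.000: state=(0.327, 1.673)
t=11.940: state=(-0.509, 1.592)
next step: t=11.960: state=(-0.535, 1.590) — v has crossed -0.53
linear interpolation between t=11.940 (-0.50924) and t=11.960 (-0.53489) → t≈11.956

t = 11.956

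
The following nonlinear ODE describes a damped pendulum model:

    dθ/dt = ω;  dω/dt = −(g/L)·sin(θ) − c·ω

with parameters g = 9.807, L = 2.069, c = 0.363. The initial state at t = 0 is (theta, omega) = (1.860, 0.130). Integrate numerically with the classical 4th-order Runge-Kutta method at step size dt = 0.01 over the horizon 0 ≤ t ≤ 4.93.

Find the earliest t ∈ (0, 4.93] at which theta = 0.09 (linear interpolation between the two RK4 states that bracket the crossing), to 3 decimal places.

t = 0.976

t=0.000: state=(1.860, 0.130)
step 1 (dt=0.01): k1=(0.130, -4.590), k2=(0.107, -4.581), k3=(0.107, -4.581), k4=(0.084, -4.572); state += dt/6·(k1+2k2+2k3+k4)
t=0.010: state=(1.861, 0.084)
t=0.020: state=(1.862, 0.039)
t=0.030: state=(1.862, -0.007)
continuing one RK4 step at a time; state shown every 20 steps (Δt=0.2):
t=0.200: state=(1.796, -0.760)
t=0.400: state=(1.558, -1.612)
t=0.600: state=(1.156, -2.389)
t=0.800: state=(0.619, -2.925)
t=0.970: state=(0.107, -3.024)
next step: t=0.980: state=(0.077, -3.017) — theta has crossed 0.09
linear interpolation between t=0.970 (0.10743) and t=0.980 (0.07722) → t≈0.976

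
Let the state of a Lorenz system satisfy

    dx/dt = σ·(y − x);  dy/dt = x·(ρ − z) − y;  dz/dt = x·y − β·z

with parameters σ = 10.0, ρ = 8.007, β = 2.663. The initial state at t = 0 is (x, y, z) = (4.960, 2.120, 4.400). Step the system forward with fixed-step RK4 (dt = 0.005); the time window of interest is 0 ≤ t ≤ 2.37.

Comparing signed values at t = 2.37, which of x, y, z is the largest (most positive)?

largest component: z

t=0.000: state=(4.960, 2.120, 4.400)
step 1 (dt=0.005): k1=(-28.400, 15.771, -1.202), k2=(-27.296, 15.490, -1.152), k3=(-27.330, 15.500, -1.150), k4=(-26.258, 15.228, -1.103); state += dt/6·(k1+2k2+2k3+k4)
t=0.005: state=(4.823, 2.197, 4.394)
t=0.010: state=(4.697, 2.272, 4.389)
t=0.015: state=(4.581, 2.345, 4.384)
continuing one RK4 step at a time; state shown every 20 steps (Δt=0.1):
t=0.100: state=(3.639, 3.333, 4.360)
t=0.200: state=(3.791, 4.256, 4.569)
t=0.300: state=(4.394, 5.075, 5.190)
t=0.400: state=(5.050, 5.631, 6.228)
t=0.500: state=(5.465, 5.678, 7.426)
t=0.600: state=(5.440, 5.181, 8.320)
t=0.700: state=(5.005, 4.438, 8.583)
t=0.800: state=(4.403, 3.812, 8.265)
t=0.900: state=(3.887, 3.465, 7.638)
t=1.000: state=(3.579, 3.387, 6.960)
t=1.100: state=(3.496, 3.516, 6.395)
t=1.200: state=(3.604, 3.792, 6.034)
t=1.300: state=(3.855, 4.158, 5.925)
t=1.400: state=(4.187, 4.536, 6.081)
t=1.500: state=(4.523, 4.829, 6.461)
t=1.600: state=(4.769, 4.943, 6.959)
t=1.700: state=(4.853, 4.843, 7.412)
t=1.800: state=(4.757, 4.585, 7.674)
t=1.900: state=(4.536, 4.284, 7.686)
t=2.000: state=(4.284, 4.046, 7.495)
t=2.100: state=(4.082, 3.922, 7.197)
t=2.200: state=(3.974, 3.919, 6.893)
t=2.300: state=(3.970, 4.013, 6.660)
t=2.370: state=(4.021, 4.120, 6.564)
compare at T: x=4.021, y=4.120, z=6.564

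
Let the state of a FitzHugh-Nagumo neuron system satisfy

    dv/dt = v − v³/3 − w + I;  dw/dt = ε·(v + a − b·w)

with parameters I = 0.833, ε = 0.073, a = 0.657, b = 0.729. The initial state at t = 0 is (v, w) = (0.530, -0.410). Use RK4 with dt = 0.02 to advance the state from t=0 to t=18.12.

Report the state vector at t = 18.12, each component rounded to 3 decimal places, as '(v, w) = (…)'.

(v, w) = (0.817, 1.662)

t=0.000: state=(0.530, -0.410)
step 1 (dt=0.02): k1=(1.723, 0.108), k2=(1.735, 0.110), k3=(1.735, 0.110), k4=(1.745, 0.111); state += dt/6·(k1+2k2+2k3+k4)
t=0.020: state=(0.565, -0.408)
t=0.040: state=(0.600, -0.406)
t=0.060: state=(0.635, -0.403)
continuing one RK4 step at a time; state shown every 50 steps (Δt=1):
t=1.000: state=(1.963, -0.244)
t=2.000: state=(2.077, -0.039)
t=3.000: state=(2.023, 0.156)
t=4.000: state=(1.963, 0.336)
t=5.000: state=(1.902, 0.503)
t=6.000: state=(1.841, 0.657)
t=7.000: state=(1.779, 0.798)
t=8.000: state=(1.716, 0.927)
t=9.000: state=(1.652, 1.046)
t=10.000: state=(1.587, 1.153)
t=11.000: state=(1.520, 1.251)
t=12.000: state=(1.450, 1.338)
t=13.000: state=(1.376, 1.416)
t=14.000: state=(1.298, 1.484)
t=15.000: state=(1.211, 1.543)
t=16.000: state=(1.113, 1.593)
t=17.000: state=(0.995, 1.632)
t=18.000: state=(0.840, 1.660)
t=18.120: state=(0.817, 1.662)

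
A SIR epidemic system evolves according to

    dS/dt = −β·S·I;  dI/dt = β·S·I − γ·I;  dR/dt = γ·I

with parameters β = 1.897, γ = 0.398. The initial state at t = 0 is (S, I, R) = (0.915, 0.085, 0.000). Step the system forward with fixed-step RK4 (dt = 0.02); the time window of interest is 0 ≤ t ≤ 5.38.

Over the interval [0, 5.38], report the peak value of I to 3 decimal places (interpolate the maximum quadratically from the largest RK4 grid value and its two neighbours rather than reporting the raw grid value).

t=0.000: state=(0.915, 0.085, 0.000)
step 1 (dt=0.02): k1=(-0.148, 0.114, 0.034), k2=(-0.149, 0.115, 0.034), k3=(-0.149, 0.115, 0.034), k4=(-0.151, 0.116, 0.035); state += dt/6·(k1+2k2+2k3+k4)
t=0.020: state=(0.912, 0.087, 0.001)
t=0.040: state=(0.909, 0.090, 0.001)
t=0.060: state=(0.906, 0.092, 0.002)
continuing one RK4 step at a time; state shown every 10 steps (Δt=0.2):
t=0.200: state=(0.882, 0.110, 0.008)
t=0.400: state=(0.841, 0.141, 0.018)
t=0.600: state=(0.792, 0.178, 0.030)
t=0.800: state=(0.734, 0.220, 0.046)
t=1.000: state=(0.670, 0.265, 0.065)
t=1.200: state=(0.600, 0.311, 0.088)
t=1.400: state=(0.529, 0.356, 0.115)
t=1.600: state=(0.459, 0.397, 0.145)
t=1.800: state=(0.392, 0.430, 0.178)
t=2.000: state=(0.331, 0.456, 0.213)
t=2.200: state=(0.278, 0.472, 0.250)
t=2.400: state=(0.232, 0.480, 0.288)
t=2.600: state=(0.193, 0.480, 0.326)
t=2.800: state=(0.161, 0.474, 0.364)
t=3.000: state=(0.135, 0.463, 0.402)
t=3.200: state=(0.113, 0.448, 0.438)
t=3.400: state=(0.096, 0.431, 0.473)
t=3.600: state=(0.082, 0.412, 0.507)
t=3.800: state=(0.070, 0.391, 0.539)
t=4.000: state=(0.061, 0.370, 0.569)
t=4.200: state=(0.053, 0.349, 0.598)
t=4.400: state=(0.047, 0.329, 0.625)
t=4.600: state=(0.041, 0.309, 0.650)
t=4.800: state=(0.037, 0.289, 0.674)
t=5.000: state=(0.033, 0.271, 0.696)
t=5.200: state=(0.030, 0.253, 0.717)
t=5.380: state=(0.028, 0.238, 0.734)
largest grid value and its neighbours: I(2.480)=0.48113, I(2.500)=0.48120, I(2.520)=0.48119
parabola through these three points peaks at t≈2.509 with I≈0.48121

max I = 0.481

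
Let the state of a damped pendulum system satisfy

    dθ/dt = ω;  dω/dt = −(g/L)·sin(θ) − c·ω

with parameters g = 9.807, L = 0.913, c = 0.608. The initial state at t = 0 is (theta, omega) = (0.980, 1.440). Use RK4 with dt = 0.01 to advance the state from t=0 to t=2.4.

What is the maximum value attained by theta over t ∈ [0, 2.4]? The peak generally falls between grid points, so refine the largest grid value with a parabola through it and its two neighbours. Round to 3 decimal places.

t=0.000: state=(0.980, 1.440)
step 1 (dt=0.01): k1=(1.440, -9.796), k2=(1.391, -9.809), k3=(1.391, -9.808), k4=(1.342, -9.819); state += dt/6·(k1+2k2+2k3+k4)
t=0.010: state=(0.994, 1.342)
t=0.020: state=(1.007, 1.244)
t=0.030: state=(1.019, 1.145)
continuing one RK4 step at a time; state shown every 10 steps (Δt=0.1):
t=0.100: state=(1.075, 0.459)
t=0.200: state=(1.073, -0.488)
t=0.300: state=(0.980, -1.354)
t=0.400: state=(0.806, -2.089)
t=0.500: state=(0.569, -2.628)
t=0.600: state=(0.290, -2.906)
t=0.700: state=(-0.002, -2.881)
t=0.800: state=(-0.277, -2.563)
t=0.900: state=(-0.507, -2.009)
t=1.000: state=(-0.674, -1.305)
t=1.100: state=(-0.766, -0.536)
t=1.200: state=(-0.781, 0.229)
t=1.300: state=(-0.722, 0.931)
t=1.400: state=(-0.599, 1.518)
t=1.500: state=(-0.424, 1.941)
t=1.600: state=(-0.217, 2.155)
t=1.700: state=(-0.001, 2.140)
t=1.800: state=(0.203, 1.905)
t=1.900: state=(0.374, 1.492)
t=2.000: state=(0.498, 0.960)
t=2.100: state=(0.564, 0.371)
t=2.200: state=(0.572, -0.216)
t=2.300: state=(0.523, -0.749)
t=2.400: state=(0.425, -1.184)
largest grid value and its neighbours: theta(0.140)=1.08548, theta(0.150)=1.08574, theta(0.160)=1.08504
parabola through these three points peaks at t≈0.148 with theta≈1.08576

max theta = 1.086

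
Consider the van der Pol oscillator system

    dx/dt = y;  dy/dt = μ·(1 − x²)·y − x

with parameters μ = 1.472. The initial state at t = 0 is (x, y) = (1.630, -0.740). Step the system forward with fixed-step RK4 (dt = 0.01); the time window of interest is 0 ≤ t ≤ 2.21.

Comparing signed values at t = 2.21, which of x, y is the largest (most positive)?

t=0.000: state=(1.630, -0.740)
step 1 (dt=0.01): k1=(-0.740, 0.175), k2=(-0.739, 0.163), k3=(-0.739, 0.163), k4=(-0.738, 0.152); state += dt/6·(k1+2k2+2k3+k4)
t=0.010: state=(1.623, -0.738)
t=0.020: state=(1.615, -0.737)
t=0.030: state=(1.608, -0.736)
continuing one RK4 step at a time; state shown every 10 steps (Δt=0.1):
t=0.100: state=(1.557, -0.733)
t=0.200: state=(1.483, -0.743)
t=0.300: state=(1.407, -0.767)
t=0.400: state=(1.329, -0.803)
t=0.500: state=(1.247, -0.851)
t=0.600: state=(1.158, -0.914)
t=0.700: state=(1.063, -0.992)
t=0.800: state=(0.959, -1.090)
t=0.900: state=(0.845, -1.211)
t=1.000: state=(0.716, -1.363)
t=1.100: state=(0.571, -1.553)
t=1.200: state=(0.404, -1.788)
t=1.300: state=(0.211, -2.075)
t=1.400: state=(-0.013, -2.410)
t=1.500: state=(-0.272, -2.768)
t=1.600: state=(-0.565, -3.079)
t=1.700: state=(-0.882, -3.226)
t=1.800: state=(-1.200, -3.078)
t=1.900: state=(-1.486, -2.602)
t=2.000: state=(-1.713, -1.919)
t=2.100: state=(-1.870, -1.229)
t=2.200: state=(-1.964, -0.669)
t=2.210: state=(-1.970, -0.622)
compare at T: x=-1.970, y=-0.622

largest component: y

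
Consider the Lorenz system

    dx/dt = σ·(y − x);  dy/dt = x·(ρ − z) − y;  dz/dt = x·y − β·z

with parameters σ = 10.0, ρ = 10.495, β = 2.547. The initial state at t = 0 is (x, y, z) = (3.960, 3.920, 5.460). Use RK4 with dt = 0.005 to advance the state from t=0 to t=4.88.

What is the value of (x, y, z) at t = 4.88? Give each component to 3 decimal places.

t=0.000: state=(3.960, 3.920, 5.460)
step 1 (dt=0.005): k1=(-0.400, 16.019, 1.617), k2=(0.010, 15.958, 1.761), k3=(-0.001, 15.961, 1.763), k4=(0.398, 15.904, 1.910); state += dt/6·(k1+2k2+2k3+k4)
t=0.005: state=(3.960, 4.000, 5.469)
t=0.010: state=(3.964, 4.079, 5.479)
t=0.015: state=(3.971, 4.158, 5.491)
continuing one RK4 step at a time; state shown every 40 steps (Δt=0.2):
t=0.200: state=(5.619, 6.788, 7.412)
t=0.400: state=(6.787, 6.431, 11.640)
t=0.600: state=(4.794, 3.658, 11.461)
t=0.800: state=(3.420, 3.212, 8.870)
t=1.000: state=(3.760, 4.251, 7.352)
t=1.200: state=(5.115, 5.867, 8.030)
t=1.400: state=(6.054, 6.066, 10.407)
t=1.600: state=(5.185, 4.506, 10.950)
t=1.800: state=(4.141, 3.877, 9.467)
t=2.000: state=(4.177, 4.442, 8.313)
t=2.200: state=(4.976, 5.429, 8.584)
t=2.400: state=(5.578, 5.636, 9.917)
t=2.600: state=(5.178, 4.805, 10.406)
t=2.800: state=(4.519, 4.313, 9.611)
t=3.000: state=(4.463, 4.601, 8.842)
t=3.200: state=(4.925, 5.194, 8.940)
t=3.400: state=(5.297, 5.350, 9.694)
t=3.600: state=(5.108, 4.904, 10.040)
t=3.800: state=(4.713, 4.573, 9.621)
t=4.000: state=(4.644, 4.713, 9.135)
t=4.200: state=(4.906, 5.065, 9.158)
t=4.400: state=(5.134, 5.175, 9.586)
t=4.600: state=(5.046, 4.935, 9.815)
t=4.800: state=(4.813, 4.723, 9.596)
t=4.880: state=(4.759, 4.716, 9.459)

(x, y, z) = (4.759, 4.716, 9.459)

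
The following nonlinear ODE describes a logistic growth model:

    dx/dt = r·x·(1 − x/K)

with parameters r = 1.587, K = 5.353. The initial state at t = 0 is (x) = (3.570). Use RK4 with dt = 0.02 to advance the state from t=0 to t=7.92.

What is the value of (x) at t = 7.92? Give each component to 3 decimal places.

t=0.000: state=(3.570)
step 1 (dt=0.02): k1=(1.887), k2=(1.877), k3=(1.877), k4=(1.867); state += dt/6·(k1+2k2+2k3+k4)
t=0.020: state=(3.608)
t=0.040: state=(3.645)
t=0.060: state=(3.681)
continuing one RK4 step at a time; state shown every 25 steps (Δt=0.5):
t=0.500: state=(4.367)
t=1.000: state=(4.857)
t=1.500: state=(5.117)
t=2.000: state=(5.243)
t=2.500: state=(5.303)
t=3.000: state=(5.330)
t=3.500: state=(5.343)
t=4.000: state=(5.348)
t=4.500: state=(5.351)
t=5.000: state=(5.352)
t=5.500: state=(5.353)
t=6.000: state=(5.353)
t=6.500: state=(5.353)
t=7.000: state=(5.353)
t=7.500: state=(5.353)
t=7.920: state=(5.353)

(x) = (5.353)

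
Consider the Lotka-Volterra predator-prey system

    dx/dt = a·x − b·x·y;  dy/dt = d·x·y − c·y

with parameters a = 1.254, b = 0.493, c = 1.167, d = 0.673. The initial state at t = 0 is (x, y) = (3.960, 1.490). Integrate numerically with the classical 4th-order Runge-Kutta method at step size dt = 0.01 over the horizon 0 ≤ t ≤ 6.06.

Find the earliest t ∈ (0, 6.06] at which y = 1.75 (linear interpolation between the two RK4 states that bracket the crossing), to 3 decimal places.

t=0.000: state=(3.960, 1.490)
step 1 (dt=0.01): k1=(2.057, 2.232), k2=(2.040, 2.259), k3=(2.040, 2.259), k4=(2.023, 2.287); state += dt/6·(k1+2k2+2k3+k4)
t=0.010: state=(3.980, 1.513)
t=0.020: state=(4.000, 1.536)
t=0.030: state=(4.020, 1.559)
t=0.100: state=(4.146, 1.742)
next step: t=0.110: state=(4.162, 1.771) — y has crossed 1.75
linear interpolation between t=0.100 (1.74209) and t=0.110 (1.77070) → t≈0.103

t = 0.103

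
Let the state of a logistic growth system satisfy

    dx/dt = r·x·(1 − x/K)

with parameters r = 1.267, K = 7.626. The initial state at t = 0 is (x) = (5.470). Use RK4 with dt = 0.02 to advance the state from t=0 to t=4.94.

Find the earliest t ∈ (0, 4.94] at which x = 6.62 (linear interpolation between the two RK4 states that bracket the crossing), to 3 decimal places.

t=0.000: state=(5.470)
step 1 (dt=0.02): k1=(1.959), k2=(1.949), k3=(1.949), k4=(1.938); state += dt/6·(k1+2k2+2k3+k4)
t=0.020: state=(5.509)
t=0.040: state=(5.548)
t=0.060: state=(5.586)
continuing one RK4 step at a time; state shown every 10 steps (Δt=0.2):
t=0.200: state=(5.840)
t=0.400: state=(6.163)
t=0.600: state=(6.439)
t=0.740: state=(6.606)
next step: t=0.760: state=(6.629) — x has crossed 6.62
linear interpolation between t=0.740 (6.60638) and t=0.760 (6.62855) → t≈0.752

t = 0.752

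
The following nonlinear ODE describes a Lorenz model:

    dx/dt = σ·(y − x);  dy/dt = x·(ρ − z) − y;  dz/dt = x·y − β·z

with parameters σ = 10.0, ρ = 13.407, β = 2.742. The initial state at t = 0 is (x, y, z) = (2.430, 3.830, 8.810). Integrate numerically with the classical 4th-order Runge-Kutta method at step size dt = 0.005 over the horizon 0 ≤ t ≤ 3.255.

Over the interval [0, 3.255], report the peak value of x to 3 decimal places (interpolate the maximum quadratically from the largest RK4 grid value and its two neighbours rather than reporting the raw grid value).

t=0.000: state=(2.430, 3.830, 8.810)
step 1 (dt=0.005): k1=(14.000, 7.341, -14.850), k2=(13.834, 7.575, -14.569), k3=(13.844, 7.571, -14.571), k4=(13.686, 7.803, -14.291); state += dt/6·(k1+2k2+2k3+k4)
t=0.005: state=(2.499, 3.868, 8.737)
t=0.010: state=(2.567, 3.908, 8.667)
t=0.015: state=(2.633, 3.950, 8.600)
continuing one RK4 step at a time; state shown every 40 steps (Δt=0.2):
t=0.200: state=(5.155, 6.789, 8.303)
t=0.400: state=(8.061, 8.609, 13.734)
t=0.600: state=(6.140, 4.382, 15.307)
t=0.800: state=(3.866, 3.518, 11.430)
t=1.000: state=(4.463, 5.310, 9.296)
t=1.200: state=(6.693, 7.775, 11.313)
t=1.400: state=(7.129, 6.333, 14.800)
t=1.600: state=(5.018, 4.189, 13.129)
t=1.800: state=(4.519, 4.814, 10.642)
t=2.000: state=(5.828, 6.689, 10.784)
t=2.200: state=(6.953, 6.952, 13.454)
t=2.400: state=(5.865, 5.080, 13.713)
t=2.600: state=(4.887, 4.796, 11.740)
t=2.800: state=(5.435, 5.985, 11.002)
t=3.000: state=(6.492, 6.805, 12.491)
t=3.200: state=(6.251, 5.769, 13.565)
t=3.255: state=(5.966, 5.429, 13.409)
largest grid value and its neighbours: x(0.425)=8.14380, x(0.430)=8.14706, x(0.435)=8.14578
parabola through these three points peaks at t≈0.431 with x≈8.14717

max x = 8.147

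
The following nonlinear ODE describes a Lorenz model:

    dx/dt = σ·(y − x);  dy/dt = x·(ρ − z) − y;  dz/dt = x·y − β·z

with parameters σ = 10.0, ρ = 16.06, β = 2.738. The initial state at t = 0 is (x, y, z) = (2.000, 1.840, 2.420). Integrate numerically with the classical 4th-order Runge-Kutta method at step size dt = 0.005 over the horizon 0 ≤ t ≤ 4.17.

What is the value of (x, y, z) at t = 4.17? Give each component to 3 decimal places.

t=0.000: state=(2.000, 1.840, 2.420)
step 1 (dt=0.005): k1=(-1.600, 25.440, -2.946), k2=(-0.924, 25.337, -2.806), k3=(-0.943, 25.359, -2.804), k4=(-0.285, 25.277, -2.663); state += dt/6·(k1+2k2+2k3+k4)
t=0.005: state=(1.995, 1.967, 2.406)
t=0.010: state=(1.997, 2.093, 2.393)
t=0.015: state=(2.005, 2.219, 2.382)
continuing one RK4 step at a time; state shown every 40 steps (Δt=0.2):
t=0.200: state=(5.539, 9.140, 4.452)
t=0.400: state=(12.128, 11.130, 22.549)
t=0.600: state=(3.178, -0.351, 17.870)
t=0.800: state=(0.234, -0.091, 10.278)
t=1.000: state=(0.042, 0.043, 5.944)
t=1.200: state=(0.106, 0.173, 3.439)
t=1.400: state=(0.409, 0.699, 2.005)
t=1.600: state=(1.751, 3.044, 1.455)
t=1.800: state=(7.272, 11.837, 6.081)
t=2.000: state=(11.179, 6.684, 24.897)
t=2.200: state=(1.566, -0.827, 15.822)
t=2.400: state=(-0.355, -0.671, 9.125)
t=2.600: state=(-1.119, -1.735, 5.411)
t=2.800: state=(-3.684, -5.964, 4.514)
t=3.000: state=(-10.483, -13.547, 15.114)
t=3.200: state=(-6.700, -1.962, 21.140)
t=3.400: state=(-1.440, -0.684, 12.618)
t=3.600: state=(-1.442, -1.981, 7.547)
t=3.800: state=(-3.847, -5.958, 5.937)
t=4.000: state=(-9.892, -12.612, 14.807)
t=4.170: state=(-8.316, -4.280, 21.718)

(x, y, z) = (-8.316, -4.280, 21.718)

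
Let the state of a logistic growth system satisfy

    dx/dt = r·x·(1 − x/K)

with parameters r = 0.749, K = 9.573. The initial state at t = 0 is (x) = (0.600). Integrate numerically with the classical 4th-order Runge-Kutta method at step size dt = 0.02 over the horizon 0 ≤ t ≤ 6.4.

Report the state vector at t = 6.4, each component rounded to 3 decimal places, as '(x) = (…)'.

t=0.000: state=(0.600)
step 1 (dt=0.02): k1=(0.421), k2=(0.424), k3=(0.424), k4=(0.427); state += dt/6·(k1+2k2+2k3+k4)
t=0.020: state=(0.608)
t=0.040: state=(0.617)
t=0.060: state=(0.626)
continuing one RK4 step at a time; state shown every 25 steps (Δt=0.5):
t=0.500: state=(0.848)
t=1.000: state=(1.186)
t=1.500: state=(1.633)
t=2.000: state=(2.204)
t=2.500: state=(2.902)
t=3.000: state=(3.709)
t=3.500: state=(4.587)
t=4.000: state=(5.478)
t=4.500: state=(6.323)
t=5.000: state=(7.073)
t=5.500: state=(7.701)
t=6.000: state=(8.202)
t=6.400: state=(8.518)

(x) = (8.518)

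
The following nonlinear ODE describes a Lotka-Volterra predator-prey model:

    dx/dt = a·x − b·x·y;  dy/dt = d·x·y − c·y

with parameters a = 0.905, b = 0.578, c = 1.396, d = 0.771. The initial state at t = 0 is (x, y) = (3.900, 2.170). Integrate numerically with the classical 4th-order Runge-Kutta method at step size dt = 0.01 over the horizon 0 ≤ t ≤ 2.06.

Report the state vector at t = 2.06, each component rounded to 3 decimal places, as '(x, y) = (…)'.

t=0.000: state=(3.900, 2.170)
step 1 (dt=0.01): k1=(-1.362, 3.496), k2=(-1.399, 3.512), k3=(-1.399, 3.512), k4=(-1.436, 3.528); state += dt/6·(k1+2k2+2k3+k4)
t=0.010: state=(3.886, 2.205)
t=0.020: state=(3.871, 2.241)
t=0.030: state=(3.856, 2.276)
continuing one RK4 step at a time; state shown every 10 steps (Δt=0.1):
t=0.100: state=(3.727, 2.534)
t=0.200: state=(3.486, 2.911)
t=0.300: state=(3.191, 3.276)
t=0.400: state=(2.863, 3.599)
t=0.500: state=(2.526, 3.852)
t=0.600: state=(2.202, 4.020)
t=0.700: state=(1.906, 4.095)
t=0.800: state=(1.646, 4.083)
t=0.900: state=(1.427, 3.997)
t=1.000: state=(1.244, 3.852)
t=1.100: state=(1.096, 3.666)
t=1.200: state=(0.977, 3.453)
t=1.300: state=(0.882, 3.225)
t=1.400: state=(0.806, 2.993)
t=1.500: state=(0.747, 2.764)
t=1.600: state=(0.702, 2.542)
t=1.700: state=(0.668, 2.330)
t=1.800: state=(0.642, 2.131)
t=1.900: state=(0.625, 1.946)
t=2.000: state=(0.615, 1.776)
t=2.060: state=(0.611, 1.680)

(x, y) = (0.611, 1.680)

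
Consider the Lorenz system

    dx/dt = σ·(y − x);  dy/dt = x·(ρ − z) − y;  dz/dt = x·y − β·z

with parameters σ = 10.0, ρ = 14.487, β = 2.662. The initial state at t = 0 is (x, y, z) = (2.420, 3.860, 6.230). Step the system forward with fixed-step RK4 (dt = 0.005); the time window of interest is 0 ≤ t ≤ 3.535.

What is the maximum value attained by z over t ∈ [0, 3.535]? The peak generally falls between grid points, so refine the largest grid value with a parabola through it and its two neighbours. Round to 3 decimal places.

t=0.000: state=(2.420, 3.860, 6.230)
step 1 (dt=0.005): k1=(14.400, 16.122, -7.243), k2=(14.443, 16.423, -6.957), k3=(14.450, 16.422, -6.957), k4=(14.499, 16.723, -6.667); state += dt/6·(k1+2k2+2k3+k4)
t=0.005: state=(2.492, 3.942, 6.195)
t=0.010: state=(2.565, 4.027, 6.163)
t=0.015: state=(2.638, 4.115, 6.134)
continuing one RK4 step at a time; state shown every 40 steps (Δt=0.2):
t=0.200: state=(6.454, 9.149, 8.336)
t=0.400: state=(9.424, 8.131, 18.593)
t=0.600: state=(4.182, 2.060, 15.480)
t=0.800: state=(2.501, 2.635, 10.046)
t=1.000: state=(4.076, 5.522, 7.905)
t=1.200: state=(7.879, 9.666, 12.379)
t=1.400: state=(7.535, 5.433, 17.799)
t=1.600: state=(3.840, 2.889, 13.444)
t=1.800: state=(3.707, 4.375, 9.801)
t=2.000: state=(6.146, 7.752, 10.502)
t=2.200: state=(8.084, 7.745, 16.015)
t=2.400: state=(5.440, 3.989, 15.314)
t=2.600: state=(4.068, 4.145, 11.613)
t=2.800: state=(5.375, 6.488, 10.651)
t=3.000: state=(7.457, 7.959, 14.111)
t=3.200: state=(6.434, 5.246, 15.703)
t=3.400: state=(4.672, 4.337, 12.937)
t=3.535: state=(4.755, 5.178, 11.508)
largest grid value and its neighbours: z(0.440)=19.18396, z(0.445)=19.19089, z(0.450)=19.18416
parabola through these three points peaks at t≈0.445 with z≈19.19089

max z = 19.191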